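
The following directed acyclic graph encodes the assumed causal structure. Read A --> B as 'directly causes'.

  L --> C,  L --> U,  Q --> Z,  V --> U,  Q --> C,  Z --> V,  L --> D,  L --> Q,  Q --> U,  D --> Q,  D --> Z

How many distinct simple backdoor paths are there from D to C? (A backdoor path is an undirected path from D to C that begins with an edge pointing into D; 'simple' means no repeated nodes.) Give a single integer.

4

A backdoor path from D to C is any simple undirected path whose first edge points into D (i.e. leaves D via a parent).
Parents of D: {L}.
Enumerating:
  P1: D <- L -> Q -> C
  P2: D <- L -> C
  P3: D <- L -> U <- Q -> C
  P4: D <- L -> U <- V <- Z <- Q -> C
That exhausts the simple backdoor paths. Count: 4.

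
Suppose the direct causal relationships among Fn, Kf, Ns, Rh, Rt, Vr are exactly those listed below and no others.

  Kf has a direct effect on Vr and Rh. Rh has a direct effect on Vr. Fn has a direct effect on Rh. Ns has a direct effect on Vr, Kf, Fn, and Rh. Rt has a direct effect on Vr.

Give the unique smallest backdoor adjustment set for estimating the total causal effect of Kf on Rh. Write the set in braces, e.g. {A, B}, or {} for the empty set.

{Ns}

Variables eligible for adjustment (non-descendants of Kf, excluding Kf and Rh): {Fn, Ns, Rt}.
Backdoor paths from Kf to Rh:
  P1: Kf <- Ns -> Fn -> Rh
  P2: Kf <- Ns -> Rh
  P3: Kf <- Ns -> Vr <- Rh
The empty set is not sufficient: P1 (Kf <- Ns -> Fn -> Rh) has no collider blocking it and no conditioned non-collider, so it is open.
Try {Ns}:
  P1: blocked at fork node Ns ∈ conditioning set.
  P2: blocked at fork node Ns ∈ conditioning set.
  P3: blocked at fork node Ns ∈ conditioning set.
{Ns} contains no descendant of Kf and blocks every backdoor path.
No other singleton works — e.g. {Rt} leaves P1 open — so {Ns} is the unique smallest valid adjustment set.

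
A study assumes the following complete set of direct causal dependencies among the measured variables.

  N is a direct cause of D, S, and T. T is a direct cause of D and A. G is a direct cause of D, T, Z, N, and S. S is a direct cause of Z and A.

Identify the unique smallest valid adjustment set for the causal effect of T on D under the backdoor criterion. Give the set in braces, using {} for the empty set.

Variables eligible for adjustment (non-descendants of T, excluding T and D): {G, N, S, Z}.
Backdoor paths from T to D:
  P1: T <- G -> N -> D
  P2: T <- G -> S <- N -> D
  P3: T <- G -> Z <- S <- N -> D
  P4: T <- G -> D
  P5: T <- N <- G -> D
  P6: T <- N -> S <- G -> D
  P7: T <- N -> S -> Z <- G -> D
  P8: T <- N -> D
The empty set is not sufficient: P1 (T <- G -> N -> D) has no collider blocking it and no conditioned non-collider, so it is open.
Try {G, N}:
  P1: blocked at fork node G ∈ conditioning set.
  P2: blocked at fork node G ∈ conditioning set.
  P3: blocked at fork node G ∈ conditioning set.
  P4: blocked at fork node G ∈ conditioning set.
  P5: blocked at chain node N ∈ conditioning set.
  P6: blocked at fork node N ∈ conditioning set.
  P7: blocked at fork node N ∈ conditioning set.
  P8: blocked at fork node N ∈ conditioning set.
{G, N} contains no descendant of T and blocks every backdoor path.
Every element of {G, N} is needed (dropping G leaves P4 open; dropping N leaves P8 open), so no proper subset is valid.
Among all size-2 subsets of the eligible variables, only {G, N} blocks every backdoor path, so it is the unique smallest valid adjustment set.

{G, N}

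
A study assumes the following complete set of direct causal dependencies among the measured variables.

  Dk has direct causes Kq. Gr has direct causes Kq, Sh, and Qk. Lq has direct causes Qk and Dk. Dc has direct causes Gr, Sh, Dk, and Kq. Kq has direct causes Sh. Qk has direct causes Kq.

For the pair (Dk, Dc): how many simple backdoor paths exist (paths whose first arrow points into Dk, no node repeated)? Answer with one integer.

7

A backdoor path from Dk to Dc is any simple undirected path whose first edge points into Dk (i.e. leaves Dk via a parent).
Parents of Dk: {Kq}.
Enumerating:
  P1: Dk <- Kq <- Sh -> Gr -> Dc
  P2: Dk <- Kq <- Sh -> Dc
  P3: Dk <- Kq -> Qk -> Gr <- Sh -> Dc
  P4: Dk <- Kq -> Qk -> Gr -> Dc
  P5: Dk <- Kq -> Gr <- Sh -> Dc
  P6: Dk <- Kq -> Gr -> Dc
  P7: Dk <- Kq -> Dc
That exhausts the simple backdoor paths. Count: 7.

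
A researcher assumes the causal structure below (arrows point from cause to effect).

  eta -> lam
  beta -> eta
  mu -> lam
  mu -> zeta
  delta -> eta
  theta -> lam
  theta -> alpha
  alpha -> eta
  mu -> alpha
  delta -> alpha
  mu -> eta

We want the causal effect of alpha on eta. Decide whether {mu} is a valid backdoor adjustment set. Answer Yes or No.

No

Backdoor paths from alpha to eta (paths whose first edge points into alpha):
  P1: alpha <- theta -> lam <- mu -> eta
  P2: alpha <- theta -> lam <- eta
  P3: alpha <- mu -> eta
  P4: alpha <- mu -> lam <- eta
  P5: alpha <- delta -> eta
Condition 1 (no descendant of alpha in the set): holds — descendants of alpha are {eta, lam}; none are in {mu}.
Condition 2 (every backdoor path blocked by {mu}):
  P1: blocked at collider lam (neither it nor any descendant is in the conditioning set).
  P2: blocked at collider lam (neither it nor any descendant is in the conditioning set).
  P3: blocked at fork node mu ∈ conditioning set.
  P4: blocked at fork node mu ∈ conditioning set.
  P5: open — no interior node is in the conditioning set.
{mu} does not satisfy the backdoor criterion.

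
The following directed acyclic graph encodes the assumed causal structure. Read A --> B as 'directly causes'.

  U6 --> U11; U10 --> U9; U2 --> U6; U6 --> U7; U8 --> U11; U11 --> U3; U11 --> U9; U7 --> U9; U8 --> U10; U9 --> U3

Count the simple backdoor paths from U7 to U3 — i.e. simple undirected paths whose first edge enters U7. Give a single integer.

3

A backdoor path from U7 to U3 is any simple undirected path whose first edge points into U7 (i.e. leaves U7 via a parent).
Parents of U7: {U6}.
Enumerating:
  P1: U7 <- U6 -> U11 <- U8 -> U10 -> U9 -> U3
  P2: U7 <- U6 -> U11 -> U9 -> U3
  P3: U7 <- U6 -> U11 -> U3
That exhausts the simple backdoor paths. Count: 3.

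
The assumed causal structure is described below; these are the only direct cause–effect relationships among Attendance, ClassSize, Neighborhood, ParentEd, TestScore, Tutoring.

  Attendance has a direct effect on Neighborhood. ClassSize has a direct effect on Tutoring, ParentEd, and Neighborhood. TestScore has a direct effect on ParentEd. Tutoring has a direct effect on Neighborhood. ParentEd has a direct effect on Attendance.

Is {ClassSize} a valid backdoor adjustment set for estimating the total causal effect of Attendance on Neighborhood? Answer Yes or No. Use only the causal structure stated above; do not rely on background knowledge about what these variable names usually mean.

Yes

Backdoor paths from Attendance to Neighborhood (paths whose first edge points into Attendance):
  P1: Attendance <- ParentEd <- ClassSize -> Tutoring -> Neighborhood
  P2: Attendance <- ParentEd <- ClassSize -> Neighborhood
Condition 1 (no descendant of Attendance in the set): holds — descendants of Attendance are {Neighborhood}; none are in {ClassSize}.
Condition 2 (every backdoor path blocked by {ClassSize}):
  P1: blocked at fork node ClassSize ∈ conditioning set.
  P2: blocked at fork node ClassSize ∈ conditioning set.
{ClassSize} satisfies the backdoor criterion.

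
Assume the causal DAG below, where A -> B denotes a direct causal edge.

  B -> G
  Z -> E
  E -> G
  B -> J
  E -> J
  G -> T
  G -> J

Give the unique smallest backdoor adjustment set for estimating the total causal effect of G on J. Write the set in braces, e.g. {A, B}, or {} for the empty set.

{B, E}

Variables eligible for adjustment (non-descendants of G, excluding G and J): {B, E, Z}.
Backdoor paths from G to J:
  P1: G <- B -> J
  P2: G <- E -> J
The empty set is not sufficient: P1 (G <- B -> J) has no collider blocking it and no conditioned non-collider, so it is open.
Try {B, E}:
  P1: blocked at fork node B ∈ conditioning set.
  P2: blocked at fork node E ∈ conditioning set.
{B, E} contains no descendant of G and blocks every backdoor path.
Every element of {B, E} is needed (dropping B leaves P1 open; dropping E leaves P2 open), so no proper subset is valid.
Among all size-2 subsets of the eligible variables, only {B, E} blocks every backdoor path, so it is the unique smallest valid adjustment set.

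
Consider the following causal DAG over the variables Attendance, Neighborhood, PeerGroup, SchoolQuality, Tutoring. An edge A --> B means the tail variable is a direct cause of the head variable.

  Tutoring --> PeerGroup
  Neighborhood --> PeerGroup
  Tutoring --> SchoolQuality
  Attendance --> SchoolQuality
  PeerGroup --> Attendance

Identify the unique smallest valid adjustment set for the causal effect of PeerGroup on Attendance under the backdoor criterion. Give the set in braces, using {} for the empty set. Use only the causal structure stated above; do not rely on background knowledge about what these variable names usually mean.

{}

Variables eligible for adjustment (non-descendants of PeerGroup, excluding PeerGroup and Attendance): {Neighborhood, Tutoring}.
Backdoor paths from PeerGroup to Attendance:
  P1: PeerGroup <- Tutoring -> SchoolQuality <- Attendance
Each backdoor path contains an unconditioned collider, so every path is already blocked with the empty conditioning set:
  P1: blocked at collider SchoolQuality (neither it nor any descendant is in the conditioning set).
The empty set is therefore the unique smallest valid set.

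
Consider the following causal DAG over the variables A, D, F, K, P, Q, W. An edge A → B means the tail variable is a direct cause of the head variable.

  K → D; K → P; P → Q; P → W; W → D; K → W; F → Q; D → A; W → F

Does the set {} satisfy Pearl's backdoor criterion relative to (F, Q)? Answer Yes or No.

No

Backdoor paths from F to Q (paths whose first edge points into F):
  P1: F <- W <- K -> P -> Q
  P2: F <- W <- P -> Q
  P3: F <- W -> D <- K -> P -> Q
Condition 1 (no descendant of F in the set): holds — descendants of F are {Q}; none are in {}.
Condition 2 (every backdoor path blocked by {}):
  P1: open — no interior node is in the conditioning set.
  P2: open — no interior node is in the conditioning set.
  P3: blocked at collider D (neither it nor any descendant is in the conditioning set).
{} does not satisfy the backdoor criterion.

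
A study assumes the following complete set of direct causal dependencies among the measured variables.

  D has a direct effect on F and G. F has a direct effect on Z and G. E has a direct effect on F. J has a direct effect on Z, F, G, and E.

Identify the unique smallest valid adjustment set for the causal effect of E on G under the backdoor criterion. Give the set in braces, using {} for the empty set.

Variables eligible for adjustment (non-descendants of E, excluding E and G): {D, J}.
Backdoor paths from E to G:
  P1: E <- J -> F <- D -> G
  P2: E <- J -> F -> G
  P3: E <- J -> G
  P4: E <- J -> Z <- F <- D -> G
  P5: E <- J -> Z <- F -> G
The empty set is not sufficient: P2 (E <- J -> F -> G) has no collider blocking it and no conditioned non-collider, so it is open.
Try {J}:
  P1: blocked at fork node J ∈ conditioning set.
  P2: blocked at fork node J ∈ conditioning set.
  P3: blocked at fork node J ∈ conditioning set.
  P4: blocked at fork node J ∈ conditioning set.
  P5: blocked at fork node J ∈ conditioning set.
{J} contains no descendant of E and blocks every backdoor path.
No other singleton works — e.g. {D} leaves P2 open — so {J} is the unique smallest valid adjustment set.

{J}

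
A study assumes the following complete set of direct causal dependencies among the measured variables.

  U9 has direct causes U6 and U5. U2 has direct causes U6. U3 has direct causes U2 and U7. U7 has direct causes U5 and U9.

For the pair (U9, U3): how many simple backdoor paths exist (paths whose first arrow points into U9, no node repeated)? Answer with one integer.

2

A backdoor path from U9 to U3 is any simple undirected path whose first edge points into U9 (i.e. leaves U9 via a parent).
Parents of U9: {U5, U6}.
Enumerating:
  P1: U9 <- U5 -> U7 -> U3
  P2: U9 <- U6 -> U2 -> U3
That exhausts the simple backdoor paths. Count: 2.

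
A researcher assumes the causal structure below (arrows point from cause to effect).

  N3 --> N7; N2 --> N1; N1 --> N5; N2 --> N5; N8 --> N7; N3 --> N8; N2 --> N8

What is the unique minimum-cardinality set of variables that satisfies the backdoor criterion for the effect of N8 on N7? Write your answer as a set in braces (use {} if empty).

{N3}

Variables eligible for adjustment (non-descendants of N8, excluding N8 and N7): {N1, N2, N3, N5}.
Backdoor paths from N8 to N7:
  P1: N8 <- N3 -> N7
The empty set is not sufficient: P1 (N8 <- N3 -> N7) has no collider blocking it and no conditioned non-collider, so it is open.
Try {N3}:
  P1: blocked at fork node N3 ∈ conditioning set.
{N3} contains no descendant of N8 and blocks every backdoor path.
No other singleton works — e.g. {N2} leaves P1 open — so {N3} is the unique smallest valid adjustment set.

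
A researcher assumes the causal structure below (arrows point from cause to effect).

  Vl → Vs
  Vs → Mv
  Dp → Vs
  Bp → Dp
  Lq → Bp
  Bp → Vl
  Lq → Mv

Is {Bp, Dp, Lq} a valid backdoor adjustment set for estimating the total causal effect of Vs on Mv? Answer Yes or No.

Yes

Backdoor paths from Vs to Mv (paths whose first edge points into Vs):
  P1: Vs <- Dp <- Bp <- Lq -> Mv
  P2: Vs <- Vl <- Bp <- Lq -> Mv
Condition 1 (no descendant of Vs in the set): holds — descendants of Vs are {Mv}; none are in {Bp, Dp, Lq}.
Condition 2 (every backdoor path blocked by {Bp, Dp, Lq}):
  P1: blocked at chain node Dp ∈ conditioning set.
  P2: blocked at chain node Bp ∈ conditioning set.
{Bp, Dp, Lq} satisfies the backdoor criterion.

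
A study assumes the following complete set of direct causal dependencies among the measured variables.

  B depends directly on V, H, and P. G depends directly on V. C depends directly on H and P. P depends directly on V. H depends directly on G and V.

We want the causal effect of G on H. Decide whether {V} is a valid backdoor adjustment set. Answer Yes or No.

Yes

Backdoor paths from G to H (paths whose first edge points into G):
  P1: G <- V -> P -> C <- H
  P2: G <- V -> P -> B <- H
  P3: G <- V -> H
  P4: G <- V -> B <- P -> C <- H
  P5: G <- V -> B <- H
Condition 1 (no descendant of G in the set): holds — descendants of G are {B, C, H}; none are in {V}.
Condition 2 (every backdoor path blocked by {V}):
  P1: blocked at fork node V ∈ conditioning set.
  P2: blocked at fork node V ∈ conditioning set.
  P3: blocked at fork node V ∈ conditioning set.
  P4: blocked at fork node V ∈ conditioning set.
  P5: blocked at fork node V ∈ conditioning set.
{V} satisfies the backdoor criterion.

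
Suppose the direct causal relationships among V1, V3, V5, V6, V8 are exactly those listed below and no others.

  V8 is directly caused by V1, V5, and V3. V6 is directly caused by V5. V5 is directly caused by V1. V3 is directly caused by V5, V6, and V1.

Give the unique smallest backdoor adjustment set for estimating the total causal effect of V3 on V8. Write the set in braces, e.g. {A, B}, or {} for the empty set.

{V1, V5}

Variables eligible for adjustment (non-descendants of V3, excluding V3 and V8): {V1, V5, V6}.
Backdoor paths from V3 to V8:
  P1: V3 <- V1 -> V5 -> V8
  P2: V3 <- V1 -> V8
  P3: V3 <- V5 <- V1 -> V8
  P4: V3 <- V5 -> V8
  P5: V3 <- V6 <- V5 <- V1 -> V8
  P6: V3 <- V6 <- V5 -> V8
The empty set is not sufficient: P1 (V3 <- V1 -> V5 -> V8) has no collider blocking it and no conditioned non-collider, so it is open.
Try {V1, V5}:
  P1: blocked at fork node V1 ∈ conditioning set.
  P2: blocked at fork node V1 ∈ conditioning set.
  P3: blocked at chain node V5 ∈ conditioning set.
  P4: blocked at fork node V5 ∈ conditioning set.
  P5: blocked at chain node V5 ∈ conditioning set.
  P6: blocked at fork node V5 ∈ conditioning set.
{V1, V5} contains no descendant of V3 and blocks every backdoor path.
Every element of {V1, V5} is needed (dropping V1 leaves P2 open; dropping V5 leaves P4 open), so no proper subset is valid.
Among all size-2 subsets of the eligible variables, only {V1, V5} blocks every backdoor path, so it is the unique smallest valid adjustment set.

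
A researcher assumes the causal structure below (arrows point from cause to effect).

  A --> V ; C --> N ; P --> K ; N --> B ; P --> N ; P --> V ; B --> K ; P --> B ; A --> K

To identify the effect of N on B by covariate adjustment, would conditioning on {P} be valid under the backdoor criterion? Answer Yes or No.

Backdoor paths from N to B (paths whose first edge points into N):
  P1: N <- P -> V <- A -> K <- B
  P2: N <- P -> B
  P3: N <- P -> K <- B
Condition 1 (no descendant of N in the set): holds — descendants of N are {B, K}; none are in {P}.
Condition 2 (every backdoor path blocked by {P}):
  P1: blocked at fork node P ∈ conditioning set.
  P2: blocked at fork node P ∈ conditioning set.
  P3: blocked at fork node P ∈ conditioning set.
{P} satisfies the backdoor criterion.

Yes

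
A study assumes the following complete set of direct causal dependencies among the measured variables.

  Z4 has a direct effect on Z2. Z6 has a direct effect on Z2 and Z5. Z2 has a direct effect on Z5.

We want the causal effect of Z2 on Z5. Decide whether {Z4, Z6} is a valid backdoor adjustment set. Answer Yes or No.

Backdoor paths from Z2 to Z5 (paths whose first edge points into Z2):
  P1: Z2 <- Z6 -> Z5
Condition 1 (no descendant of Z2 in the set): holds — descendants of Z2 are {Z5}; none are in {Z4, Z6}.
Condition 2 (every backdoor path blocked by {Z4, Z6}):
  P1: blocked at fork node Z6 ∈ conditioning set.
{Z4, Z6} satisfies the backdoor criterion.

Yes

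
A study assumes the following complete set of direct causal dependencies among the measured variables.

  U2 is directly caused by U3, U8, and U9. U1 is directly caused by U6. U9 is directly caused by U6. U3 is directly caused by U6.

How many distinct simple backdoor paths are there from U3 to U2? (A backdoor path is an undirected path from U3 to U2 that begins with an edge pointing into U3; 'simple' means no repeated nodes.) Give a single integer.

1

A backdoor path from U3 to U2 is any simple undirected path whose first edge points into U3 (i.e. leaves U3 via a parent).
Parents of U3: {U6}.
Enumerating:
  P1: U3 <- U6 -> U9 -> U2
That exhausts the simple backdoor paths. Count: 1.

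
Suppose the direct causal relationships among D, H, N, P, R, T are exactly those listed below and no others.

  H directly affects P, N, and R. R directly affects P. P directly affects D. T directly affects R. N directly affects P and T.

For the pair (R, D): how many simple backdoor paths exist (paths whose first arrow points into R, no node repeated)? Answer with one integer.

A backdoor path from R to D is any simple undirected path whose first edge points into R (i.e. leaves R via a parent).
Parents of R: {H, T}.
Enumerating:
  P1: R <- H -> N -> P -> D
  P2: R <- H -> P -> D
  P3: R <- T <- N <- H -> P -> D
  P4: R <- T <- N -> P -> D
That exhausts the simple backdoor paths. Count: 4.

4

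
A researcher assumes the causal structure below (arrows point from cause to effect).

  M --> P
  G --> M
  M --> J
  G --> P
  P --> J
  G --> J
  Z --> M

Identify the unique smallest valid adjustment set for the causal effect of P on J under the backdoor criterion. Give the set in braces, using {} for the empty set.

Variables eligible for adjustment (non-descendants of P, excluding P and J): {G, M, Z}.
Backdoor paths from P to J:
  P1: P <- G -> M -> J
  P2: P <- G -> J
  P3: P <- M <- G -> J
  P4: P <- M -> J
The empty set is not sufficient: P1 (P <- G -> M -> J) has no collider blocking it and no conditioned non-collider, so it is open.
Try {G, M}:
  P1: blocked at fork node G ∈ conditioning set.
  P2: blocked at fork node G ∈ conditioning set.
  P3: blocked at chain node M ∈ conditioning set.
  P4: blocked at fork node M ∈ conditioning set.
{G, M} contains no descendant of P and blocks every backdoor path.
Every element of {G, M} is needed (dropping G leaves P2 open; dropping M leaves P4 open), so no proper subset is valid.
Among all size-2 subsets of the eligible variables, only {G, M} blocks every backdoor path, so it is the unique smallest valid adjustment set.

{G, M}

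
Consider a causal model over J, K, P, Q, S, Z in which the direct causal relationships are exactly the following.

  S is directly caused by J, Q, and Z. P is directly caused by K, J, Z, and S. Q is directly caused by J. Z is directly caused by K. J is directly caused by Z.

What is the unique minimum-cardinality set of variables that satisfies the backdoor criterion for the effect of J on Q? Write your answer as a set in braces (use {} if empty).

{}

Variables eligible for adjustment (non-descendants of J, excluding J and Q): {K, Z}.
Backdoor paths from J to Q:
  P1: J <- Z <- K -> P <- S <- Q
  P2: J <- Z -> S <- Q
  P3: J <- Z -> P <- S <- Q
Each backdoor path contains an unconditioned collider, so every path is already blocked with the empty conditioning set:
  P1: blocked at collider P (neither it nor any descendant is in the conditioning set).
  P2: blocked at collider S (neither it nor any descendant is in the conditioning set).
  P3: blocked at collider P (neither it nor any descendant is in the conditioning set).
The empty set is therefore the unique smallest valid set.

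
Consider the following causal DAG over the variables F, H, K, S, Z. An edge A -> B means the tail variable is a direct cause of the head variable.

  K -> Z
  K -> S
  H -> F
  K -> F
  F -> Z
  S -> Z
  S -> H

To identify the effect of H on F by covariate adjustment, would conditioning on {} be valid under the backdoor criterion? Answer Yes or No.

Backdoor paths from H to F (paths whose first edge points into H):
  P1: H <- S <- K -> F
  P2: H <- S <- K -> Z <- F
  P3: H <- S -> Z <- K -> F
  P4: H <- S -> Z <- F
Condition 1 (no descendant of H in the set): holds — descendants of H are {F, Z}; none are in {}.
Condition 2 (every backdoor path blocked by {}):
  P1: open — no interior node is in the conditioning set.
  P2: blocked at collider Z (neither it nor any descendant is in the conditioning set).
  P3: blocked at collider Z (neither it nor any descendant is in the conditioning set).
  P4: blocked at collider Z (neither it nor any descendant is in the conditioning set).
{} does not satisfy the backdoor criterion.

No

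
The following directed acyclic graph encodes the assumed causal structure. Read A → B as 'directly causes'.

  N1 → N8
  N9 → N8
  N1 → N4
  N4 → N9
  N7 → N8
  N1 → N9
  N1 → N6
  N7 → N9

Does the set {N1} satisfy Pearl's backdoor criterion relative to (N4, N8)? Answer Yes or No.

Yes

Backdoor paths from N4 to N8 (paths whose first edge points into N4):
  P1: N4 <- N1 -> N9 <- N7 -> N8
  P2: N4 <- N1 -> N9 -> N8
  P3: N4 <- N1 -> N8
Condition 1 (no descendant of N4 in the set): holds — descendants of N4 are {N8, N9}; none are in {N1}.
Condition 2 (every backdoor path blocked by {N1}):
  P1: blocked at fork node N1 ∈ conditioning set.
  P2: blocked at fork node N1 ∈ conditioning set.
  P3: blocked at fork node N1 ∈ conditioning set.
{N1} satisfies the backdoor criterion.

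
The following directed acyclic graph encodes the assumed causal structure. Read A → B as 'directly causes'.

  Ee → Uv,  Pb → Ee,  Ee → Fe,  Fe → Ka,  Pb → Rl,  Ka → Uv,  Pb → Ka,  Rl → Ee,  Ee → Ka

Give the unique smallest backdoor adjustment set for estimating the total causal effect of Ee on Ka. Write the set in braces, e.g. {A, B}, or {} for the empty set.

{Pb}

Variables eligible for adjustment (non-descendants of Ee, excluding Ee and Ka): {Pb, Rl}.
Backdoor paths from Ee to Ka:
  P1: Ee <- Pb -> Ka
  P2: Ee <- Rl <- Pb -> Ka
The empty set is not sufficient: P1 (Ee <- Pb -> Ka) has no collider blocking it and no conditioned non-collider, so it is open.
Try {Pb}:
  P1: blocked at fork node Pb ∈ conditioning set.
  P2: blocked at fork node Pb ∈ conditioning set.
{Pb} contains no descendant of Ee and blocks every backdoor path.
No other singleton works — e.g. {Rl} leaves P1 open — so {Pb} is the unique smallest valid adjustment set.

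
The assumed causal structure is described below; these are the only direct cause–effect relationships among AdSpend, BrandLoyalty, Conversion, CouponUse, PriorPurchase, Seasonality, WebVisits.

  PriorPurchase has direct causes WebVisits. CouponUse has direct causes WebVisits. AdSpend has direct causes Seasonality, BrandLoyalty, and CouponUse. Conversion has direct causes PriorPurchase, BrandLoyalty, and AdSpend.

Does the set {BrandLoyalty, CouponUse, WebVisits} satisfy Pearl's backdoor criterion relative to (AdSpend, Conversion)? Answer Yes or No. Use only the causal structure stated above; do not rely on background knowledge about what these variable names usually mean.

Backdoor paths from AdSpend to Conversion (paths whose first edge points into AdSpend):
  P1: AdSpend <- BrandLoyalty -> Conversion
  P2: AdSpend <- CouponUse <- WebVisits -> PriorPurchase -> Conversion
Condition 1 (no descendant of AdSpend in the set): holds — descendants of AdSpend are {Conversion}; none are in {BrandLoyalty, CouponUse, WebVisits}.
Condition 2 (every backdoor path blocked by {BrandLoyalty, CouponUse, WebVisits}):
  P1: blocked at fork node BrandLoyalty ∈ conditioning set.
  P2: blocked at chain node CouponUse ∈ conditioning set.
{BrandLoyalty, CouponUse, WebVisits} satisfies the backdoor criterion.

Yes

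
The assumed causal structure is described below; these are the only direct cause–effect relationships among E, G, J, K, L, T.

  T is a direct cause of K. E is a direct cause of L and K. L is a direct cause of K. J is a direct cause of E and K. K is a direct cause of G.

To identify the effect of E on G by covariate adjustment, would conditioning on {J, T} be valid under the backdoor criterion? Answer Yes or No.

Yes

Backdoor paths from E to G (paths whose first edge points into E):
  P1: E <- J -> K -> G
Condition 1 (no descendant of E in the set): holds — descendants of E are {G, K, L}; none are in {J, T}.
Condition 2 (every backdoor path blocked by {J, T}):
  P1: blocked at fork node J ∈ conditioning set.
{J, T} satisfies the backdoor criterion.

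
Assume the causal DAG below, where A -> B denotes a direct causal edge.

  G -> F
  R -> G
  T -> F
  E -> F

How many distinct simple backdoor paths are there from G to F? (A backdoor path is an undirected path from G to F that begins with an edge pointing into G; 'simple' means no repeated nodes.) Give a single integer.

0

A backdoor path from G to F is any simple undirected path whose first edge points into G (i.e. leaves G via a parent).
Parents of G: {R}.
No simple path from any parent of G reaches F without revisiting G, so there are no backdoor paths.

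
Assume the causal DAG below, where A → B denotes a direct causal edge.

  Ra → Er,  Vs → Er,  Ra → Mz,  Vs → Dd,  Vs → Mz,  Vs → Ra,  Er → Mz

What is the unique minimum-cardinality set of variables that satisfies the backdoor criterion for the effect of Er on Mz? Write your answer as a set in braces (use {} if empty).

{Ra, Vs}

Variables eligible for adjustment (non-descendants of Er, excluding Er and Mz): {Dd, Ra, Vs}.
Backdoor paths from Er to Mz:
  P1: Er <- Vs -> Ra -> Mz
  P2: Er <- Vs -> Mz
  P3: Er <- Ra <- Vs -> Mz
  P4: Er <- Ra -> Mz
The empty set is not sufficient: P1 (Er <- Vs -> Ra -> Mz) has no collider blocking it and no conditioned non-collider, so it is open.
Try {Ra, Vs}:
  P1: blocked at fork node Vs ∈ conditioning set.
  P2: blocked at fork node Vs ∈ conditioning set.
  P3: blocked at chain node Ra ∈ conditioning set.
  P4: blocked at fork node Ra ∈ conditioning set.
{Ra, Vs} contains no descendant of Er and blocks every backdoor path.
Every element of {Ra, Vs} is needed (dropping Ra leaves P4 open; dropping Vs leaves P2 open), so no proper subset is valid.
Among all size-2 subsets of the eligible variables, only {Ra, Vs} blocks every backdoor path, so it is the unique smallest valid adjustment set.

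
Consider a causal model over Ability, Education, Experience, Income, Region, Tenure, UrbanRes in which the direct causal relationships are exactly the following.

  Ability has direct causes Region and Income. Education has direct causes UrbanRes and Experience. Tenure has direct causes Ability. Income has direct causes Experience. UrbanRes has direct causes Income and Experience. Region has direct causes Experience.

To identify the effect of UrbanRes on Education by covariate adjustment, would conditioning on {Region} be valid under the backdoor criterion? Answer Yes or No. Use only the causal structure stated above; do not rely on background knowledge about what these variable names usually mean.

Backdoor paths from UrbanRes to Education (paths whose first edge points into UrbanRes):
  P1: UrbanRes <- Experience -> Education
  P2: UrbanRes <- Income <- Experience -> Education
  P3: UrbanRes <- Income -> Ability <- Region <- Experience -> Education
Condition 1 (no descendant of UrbanRes in the set): holds — descendants of UrbanRes are {Education}; none are in {Region}.
Condition 2 (every backdoor path blocked by {Region}):
  P1: open — no interior node is in the conditioning set.
  P2: open — no interior node is in the conditioning set.
  P3: blocked at collider Ability (neither it nor any descendant is in the conditioning set).
{Region} does not satisfy the backdoor criterion.

No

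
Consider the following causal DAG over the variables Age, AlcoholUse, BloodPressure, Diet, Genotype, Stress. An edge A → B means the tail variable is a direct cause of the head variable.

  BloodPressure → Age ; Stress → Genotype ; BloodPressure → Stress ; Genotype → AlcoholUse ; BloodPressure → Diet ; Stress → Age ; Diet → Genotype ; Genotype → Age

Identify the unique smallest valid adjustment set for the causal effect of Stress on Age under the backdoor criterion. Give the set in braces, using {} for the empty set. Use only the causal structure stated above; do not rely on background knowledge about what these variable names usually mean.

{BloodPressure}

Variables eligible for adjustment (non-descendants of Stress, excluding Stress and Age): {BloodPressure, Diet}.
Backdoor paths from Stress to Age:
  P1: Stress <- BloodPressure -> Diet -> Genotype -> Age
  P2: Stress <- BloodPressure -> Age
The empty set is not sufficient: P1 (Stress <- BloodPressure -> Diet -> Genotype -> Age) has no collider blocking it and no conditioned non-collider, so it is open.
Try {BloodPressure}:
  P1: blocked at fork node BloodPressure ∈ conditioning set.
  P2: blocked at fork node BloodPressure ∈ conditioning set.
{BloodPressure} contains no descendant of Stress and blocks every backdoor path.
No other singleton works — e.g. {Diet} leaves P2 open — so {BloodPressure} is the unique smallest valid adjustment set.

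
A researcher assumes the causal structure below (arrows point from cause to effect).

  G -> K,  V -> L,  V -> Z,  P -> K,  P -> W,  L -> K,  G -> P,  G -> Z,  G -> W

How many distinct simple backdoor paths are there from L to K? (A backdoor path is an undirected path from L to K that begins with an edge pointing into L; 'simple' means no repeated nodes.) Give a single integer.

3

A backdoor path from L to K is any simple undirected path whose first edge points into L (i.e. leaves L via a parent).
Parents of L: {V}.
Enumerating:
  P1: L <- V -> Z <- G -> P -> K
  P2: L <- V -> Z <- G -> W <- P -> K
  P3: L <- V -> Z <- G -> K
That exhausts the simple backdoor paths. Count: 3.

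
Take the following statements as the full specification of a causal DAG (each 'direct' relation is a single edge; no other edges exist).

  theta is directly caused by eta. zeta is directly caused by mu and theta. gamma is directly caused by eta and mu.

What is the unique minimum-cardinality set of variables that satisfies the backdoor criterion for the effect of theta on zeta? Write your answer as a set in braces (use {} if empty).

Variables eligible for adjustment (non-descendants of theta, excluding theta and zeta): {eta, gamma, mu}.
Backdoor paths from theta to zeta:
  P1: theta <- eta -> gamma <- mu -> zeta
Each backdoor path contains an unconditioned collider, so every path is already blocked with the empty conditioning set:
  P1: blocked at collider gamma (neither it nor any descendant is in the conditioning set).
The empty set is therefore the unique smallest valid set.

{}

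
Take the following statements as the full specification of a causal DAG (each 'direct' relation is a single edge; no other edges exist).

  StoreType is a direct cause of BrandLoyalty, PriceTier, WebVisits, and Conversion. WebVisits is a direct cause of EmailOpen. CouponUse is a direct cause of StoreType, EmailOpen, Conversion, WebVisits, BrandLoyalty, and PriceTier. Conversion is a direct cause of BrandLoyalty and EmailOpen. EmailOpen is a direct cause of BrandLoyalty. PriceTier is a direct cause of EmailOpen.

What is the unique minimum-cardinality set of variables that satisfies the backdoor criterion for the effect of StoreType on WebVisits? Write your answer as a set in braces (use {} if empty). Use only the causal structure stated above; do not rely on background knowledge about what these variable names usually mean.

{CouponUse}

Variables eligible for adjustment (non-descendants of StoreType, excluding StoreType and WebVisits): {CouponUse}.
Backdoor paths from StoreType to WebVisits:
  P1: StoreType <- CouponUse -> WebVisits
  P2: StoreType <- CouponUse -> Conversion -> EmailOpen <- WebVisits
  P3: StoreType <- CouponUse -> Conversion -> BrandLoyalty <- EmailOpen <- WebVisits
  P4: StoreType <- CouponUse -> PriceTier -> EmailOpen <- WebVisits
  P5: StoreType <- CouponUse -> EmailOpen <- WebVisits
  P6: StoreType <- CouponUse -> BrandLoyalty <- Conversion -> EmailOpen <- WebVisits
  P7: StoreType <- CouponUse -> BrandLoyalty <- EmailOpen <- WebVisits
The empty set is not sufficient: P1 (StoreType <- CouponUse -> WebVisits) has no collider blocking it and no conditioned non-collider, so it is open.
Try {CouponUse}:
  P1: blocked at fork node CouponUse ∈ conditioning set.
  P2: blocked at fork node CouponUse ∈ conditioning set.
  P3: blocked at fork node CouponUse ∈ conditioning set.
  P4: blocked at fork node CouponUse ∈ conditioning set.
  P5: blocked at fork node CouponUse ∈ conditioning set.
  P6: blocked at fork node CouponUse ∈ conditioning set.
  P7: blocked at fork node CouponUse ∈ conditioning set.
{CouponUse} contains no descendant of StoreType and blocks every backdoor path.
{CouponUse} is the unique smallest valid adjustment set.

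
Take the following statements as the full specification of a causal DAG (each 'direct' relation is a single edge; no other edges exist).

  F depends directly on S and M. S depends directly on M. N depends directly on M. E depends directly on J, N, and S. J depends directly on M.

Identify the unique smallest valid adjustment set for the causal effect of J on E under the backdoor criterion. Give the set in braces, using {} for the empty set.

{M}

Variables eligible for adjustment (non-descendants of J, excluding J and E): {F, M, N, S}.
Backdoor paths from J to E:
  P1: J <- M -> N -> E
  P2: J <- M -> S -> E
  P3: J <- M -> F <- S -> E
The empty set is not sufficient: P1 (J <- M -> N -> E) has no collider blocking it and no conditioned non-collider, so it is open.
Try {M}:
  P1: blocked at fork node M ∈ conditioning set.
  P2: blocked at fork node M ∈ conditioning set.
  P3: blocked at fork node M ∈ conditioning set.
{M} contains no descendant of J and blocks every backdoor path.
No other singleton works — e.g. {N} leaves P2 open — so {M} is the unique smallest valid adjustment set.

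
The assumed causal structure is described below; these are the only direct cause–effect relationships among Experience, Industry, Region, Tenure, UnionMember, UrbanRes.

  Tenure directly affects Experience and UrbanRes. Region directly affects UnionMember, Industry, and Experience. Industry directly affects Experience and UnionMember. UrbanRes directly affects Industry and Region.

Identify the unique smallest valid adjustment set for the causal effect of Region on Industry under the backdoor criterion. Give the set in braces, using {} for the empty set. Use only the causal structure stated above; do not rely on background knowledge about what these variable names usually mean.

{UrbanRes}

Variables eligible for adjustment (non-descendants of Region, excluding Region and Industry): {Tenure, UrbanRes}.
Backdoor paths from Region to Industry:
  P1: Region <- UrbanRes <- Tenure -> Experience <- Industry
  P2: Region <- UrbanRes -> Industry
The empty set is not sufficient: P2 (Region <- UrbanRes -> Industry) has no collider blocking it and no conditioned non-collider, so it is open.
Try {UrbanRes}:
  P1: blocked at chain node UrbanRes ∈ conditioning set.
  P2: blocked at fork node UrbanRes ∈ conditioning set.
{UrbanRes} contains no descendant of Region and blocks every backdoor path.
No other singleton works — e.g. {Tenure} leaves P2 open — so {UrbanRes} is the unique smallest valid adjustment set.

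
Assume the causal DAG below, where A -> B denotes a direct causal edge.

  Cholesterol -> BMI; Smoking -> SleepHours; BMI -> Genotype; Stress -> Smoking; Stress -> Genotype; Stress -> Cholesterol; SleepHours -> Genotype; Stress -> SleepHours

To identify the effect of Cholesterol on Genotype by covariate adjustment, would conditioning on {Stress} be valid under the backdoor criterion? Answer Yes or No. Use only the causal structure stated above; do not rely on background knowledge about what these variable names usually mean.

Backdoor paths from Cholesterol to Genotype (paths whose first edge points into Cholesterol):
  P1: Cholesterol <- Stress -> Smoking -> SleepHours -> Genotype
  P2: Cholesterol <- Stress -> SleepHours -> Genotype
  P3: Cholesterol <- Stress -> Genotype
Condition 1 (no descendant of Cholesterol in the set): holds — descendants of Cholesterol are {BMI, Genotype}; none are in {Stress}.
Condition 2 (every backdoor path blocked by {Stress}):
  P1: blocked at fork node Stress ∈ conditioning set.
  P2: blocked at fork node Stress ∈ conditioning set.
  P3: blocked at fork node Stress ∈ conditioning set.
{Stress} satisfies the backdoor criterion.

Yes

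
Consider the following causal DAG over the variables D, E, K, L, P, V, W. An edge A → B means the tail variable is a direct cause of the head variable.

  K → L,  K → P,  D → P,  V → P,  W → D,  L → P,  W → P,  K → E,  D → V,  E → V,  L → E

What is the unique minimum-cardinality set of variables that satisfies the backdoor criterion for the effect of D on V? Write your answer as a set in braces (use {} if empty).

{}

Variables eligible for adjustment (non-descendants of D, excluding D and V): {E, K, L, W}.
Backdoor paths from D to V:
  P1: D <- W -> P <- K -> L -> E -> V
  P2: D <- W -> P <- K -> E -> V
  P3: D <- W -> P <- L <- K -> E -> V
  P4: D <- W -> P <- L -> E -> V
  P5: D <- W -> P <- V
Each backdoor path contains an unconditioned collider, so every path is already blocked with the empty conditioning set:
  P1: blocked at collider P (neither it nor any descendant is in the conditioning set).
  P2: blocked at collider P (neither it nor any descendant is in the conditioning set).
  P3: blocked at collider P (neither it nor any descendant is in the conditioning set).
  P4: blocked at collider P (neither it nor any descendant is in the conditioning set).
  P5: blocked at collider P (neither it nor any descendant is in the conditioning set).
The empty set is therefore the unique smallest valid set.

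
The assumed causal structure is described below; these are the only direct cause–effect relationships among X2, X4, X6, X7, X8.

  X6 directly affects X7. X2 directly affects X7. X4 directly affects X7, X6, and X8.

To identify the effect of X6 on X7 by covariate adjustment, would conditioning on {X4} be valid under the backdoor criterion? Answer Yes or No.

Backdoor paths from X6 to X7 (paths whose first edge points into X6):
  P1: X6 <- X4 -> X7
Condition 1 (no descendant of X6 in the set): holds — descendants of X6 are {X7}; none are in {X4}.
Condition 2 (every backdoor path blocked by {X4}):
  P1: blocked at fork node X4 ∈ conditioning set.
{X4} satisfies the backdoor criterion.

Yes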